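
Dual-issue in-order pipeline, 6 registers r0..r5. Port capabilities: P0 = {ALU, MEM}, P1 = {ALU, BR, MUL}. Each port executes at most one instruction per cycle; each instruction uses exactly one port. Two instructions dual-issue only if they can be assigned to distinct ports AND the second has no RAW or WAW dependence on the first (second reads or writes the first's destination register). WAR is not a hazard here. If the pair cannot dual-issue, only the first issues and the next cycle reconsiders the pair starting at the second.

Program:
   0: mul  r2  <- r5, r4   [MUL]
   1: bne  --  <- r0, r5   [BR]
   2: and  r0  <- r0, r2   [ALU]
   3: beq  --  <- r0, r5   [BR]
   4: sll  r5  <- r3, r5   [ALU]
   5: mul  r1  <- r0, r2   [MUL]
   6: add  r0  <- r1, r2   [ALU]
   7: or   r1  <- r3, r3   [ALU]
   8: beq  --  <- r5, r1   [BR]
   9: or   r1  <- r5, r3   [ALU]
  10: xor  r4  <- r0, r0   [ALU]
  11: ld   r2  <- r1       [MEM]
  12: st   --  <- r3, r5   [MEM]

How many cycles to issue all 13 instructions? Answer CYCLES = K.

  cy0 -> i0 (mul.MUL) no-port MUL/BR
  cy1 -> i1/i2 (bne.BR/and.ALU) pair
  cy2 -> i3/i4 (beq.BR/sll.ALU) pair
  cy3 -> i5 (mul.MUL) RAW r1
  cy4 -> i6/i7 (add.ALU/or.ALU) pair
  cy5 -> i8/i9 (beq.BR/or.ALU) pair
  cy6 -> i10/i11 (xor.ALU/ld.MEM) pair
  cy7 -> i12 (st.MEM) tail

CYCLES = 8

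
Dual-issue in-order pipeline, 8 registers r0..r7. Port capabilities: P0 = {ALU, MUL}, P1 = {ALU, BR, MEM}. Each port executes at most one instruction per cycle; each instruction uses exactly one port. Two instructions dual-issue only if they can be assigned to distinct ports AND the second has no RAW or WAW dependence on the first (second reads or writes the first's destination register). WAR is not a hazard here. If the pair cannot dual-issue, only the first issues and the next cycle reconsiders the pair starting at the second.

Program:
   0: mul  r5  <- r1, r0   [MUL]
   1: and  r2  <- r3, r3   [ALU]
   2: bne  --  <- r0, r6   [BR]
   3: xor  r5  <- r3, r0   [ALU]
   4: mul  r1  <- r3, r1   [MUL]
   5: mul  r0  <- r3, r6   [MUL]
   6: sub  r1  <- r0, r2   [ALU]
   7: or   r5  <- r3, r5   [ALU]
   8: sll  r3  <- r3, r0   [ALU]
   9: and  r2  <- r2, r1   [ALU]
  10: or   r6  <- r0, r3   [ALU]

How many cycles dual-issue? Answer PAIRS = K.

PAIRS = 4

c0: i0,i1 mul.MUL/and.ALU  dual
c1: i2,i3 bne.BR/xor.ALU  dual
c2: i4 mul.MUL  no-port MUL/MUL
c3: i5 mul.MUL  RAW r0
c4: i6,i7 sub.ALU/or.ALU  dual
c5: i8,i9 sll.ALU/and.ALU  dual
c6: i10 or.ALU  tail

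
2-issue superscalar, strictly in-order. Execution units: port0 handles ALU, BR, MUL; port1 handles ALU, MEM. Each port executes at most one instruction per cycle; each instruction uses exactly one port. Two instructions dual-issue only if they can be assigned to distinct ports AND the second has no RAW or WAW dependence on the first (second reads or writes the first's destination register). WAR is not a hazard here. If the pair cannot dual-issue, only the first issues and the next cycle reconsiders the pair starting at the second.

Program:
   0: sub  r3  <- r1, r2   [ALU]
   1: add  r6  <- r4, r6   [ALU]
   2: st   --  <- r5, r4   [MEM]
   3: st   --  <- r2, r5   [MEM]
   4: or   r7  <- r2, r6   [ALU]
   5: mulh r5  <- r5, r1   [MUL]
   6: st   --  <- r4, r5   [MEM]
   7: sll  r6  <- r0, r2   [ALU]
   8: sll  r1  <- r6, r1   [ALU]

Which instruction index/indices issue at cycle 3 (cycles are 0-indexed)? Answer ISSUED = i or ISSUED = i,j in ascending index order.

[0] i0+i1  sub/add  -- pair
[1] i2  st  -- no-port MEM/MEM
[2] i3+i4  st/or  -- pair
[3] i5  mulh  -- RAW r5
[4] i6+i7  st/sll  -- pair
[5] i8  sll  -- tail

ISSUED = 5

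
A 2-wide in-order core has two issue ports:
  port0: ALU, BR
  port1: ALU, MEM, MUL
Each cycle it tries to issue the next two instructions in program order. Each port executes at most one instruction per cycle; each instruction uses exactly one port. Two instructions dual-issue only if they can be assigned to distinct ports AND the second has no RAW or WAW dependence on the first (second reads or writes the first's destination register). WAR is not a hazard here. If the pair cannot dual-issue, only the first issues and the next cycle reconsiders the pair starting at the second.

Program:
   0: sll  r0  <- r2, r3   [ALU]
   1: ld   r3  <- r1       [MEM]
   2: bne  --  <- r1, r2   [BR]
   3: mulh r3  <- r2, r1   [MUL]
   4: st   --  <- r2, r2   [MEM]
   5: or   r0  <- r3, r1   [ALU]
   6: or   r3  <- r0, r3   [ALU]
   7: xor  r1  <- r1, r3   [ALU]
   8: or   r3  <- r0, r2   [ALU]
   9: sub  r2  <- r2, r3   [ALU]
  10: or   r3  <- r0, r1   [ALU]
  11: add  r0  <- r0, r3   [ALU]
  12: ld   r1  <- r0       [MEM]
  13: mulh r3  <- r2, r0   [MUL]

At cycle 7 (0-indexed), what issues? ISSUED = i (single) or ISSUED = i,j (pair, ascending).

ISSUED = 12

  cy0 -> i0/i1 (sll+ld) pair
  cy1 -> i2/i3 (bne+mulh) pair
  cy2 -> i4/i5 (st+or) pair
  cy3 -> i6 (or) RAW r3
  cy4 -> i7/i8 (xor+or) pair
  cy5 -> i9/i10 (sub+or) pair
  cy6 -> i11 (add) RAW r0
  cy7 -> i12 (ld) no-port MEM/MUL
  cy8 -> i13 (mulh) tail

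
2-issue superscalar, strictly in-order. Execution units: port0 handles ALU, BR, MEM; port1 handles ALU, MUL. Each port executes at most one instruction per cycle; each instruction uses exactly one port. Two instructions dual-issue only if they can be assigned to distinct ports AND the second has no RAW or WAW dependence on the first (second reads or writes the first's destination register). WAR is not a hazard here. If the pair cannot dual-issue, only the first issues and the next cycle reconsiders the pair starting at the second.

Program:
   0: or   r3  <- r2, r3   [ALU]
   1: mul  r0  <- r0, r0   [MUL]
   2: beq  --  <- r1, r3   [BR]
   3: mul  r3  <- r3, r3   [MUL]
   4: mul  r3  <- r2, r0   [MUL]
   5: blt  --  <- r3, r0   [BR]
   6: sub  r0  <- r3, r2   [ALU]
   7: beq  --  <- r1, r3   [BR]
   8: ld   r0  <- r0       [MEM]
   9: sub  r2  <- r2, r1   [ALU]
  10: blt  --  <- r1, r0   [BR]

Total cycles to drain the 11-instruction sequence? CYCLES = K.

CYCLES = 7

c0: i0+i1 or.ALU;mul.MUL  2-wide
c1: i2+i3 beq.BR;mul.MUL  2-wide
c2: i4 mul.MUL  RAW r3
c3: i5+i6 blt.BR;sub.ALU  2-wide
c4: i7 beq.BR  no-port BR/MEM
c5: i8+i9 ld.MEM;sub.ALU  2-wide
c6: i10 blt.BR  tail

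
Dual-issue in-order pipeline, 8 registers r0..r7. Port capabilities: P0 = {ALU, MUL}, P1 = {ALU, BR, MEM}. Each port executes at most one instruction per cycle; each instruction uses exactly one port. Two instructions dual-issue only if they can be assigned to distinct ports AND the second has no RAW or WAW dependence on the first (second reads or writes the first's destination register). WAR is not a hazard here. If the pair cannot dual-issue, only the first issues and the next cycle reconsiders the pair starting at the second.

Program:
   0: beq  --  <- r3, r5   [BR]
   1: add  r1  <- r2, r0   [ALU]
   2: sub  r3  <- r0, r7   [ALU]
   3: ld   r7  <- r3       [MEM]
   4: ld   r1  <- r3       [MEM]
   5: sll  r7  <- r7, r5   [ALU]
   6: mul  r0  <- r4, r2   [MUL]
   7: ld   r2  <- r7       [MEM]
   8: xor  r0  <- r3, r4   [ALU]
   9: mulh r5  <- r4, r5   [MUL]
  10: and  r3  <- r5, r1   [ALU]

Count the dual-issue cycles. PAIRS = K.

t=0 i0,i1:beq.BR/add.ALU ; 2-wide
t=1 i2:sub.ALU ; RAW r3
t=2 i3:ld.MEM ; no-port MEM/MEM
t=3 i4,i5:ld.MEM/sll.ALU ; 2-wide
t=4 i6,i7:mul.MUL/ld.MEM ; 2-wide
t=5 i8,i9:xor.ALU/mulh.MUL ; 2-wide
t=6 i10:and.ALU ; tail

PAIRS = 4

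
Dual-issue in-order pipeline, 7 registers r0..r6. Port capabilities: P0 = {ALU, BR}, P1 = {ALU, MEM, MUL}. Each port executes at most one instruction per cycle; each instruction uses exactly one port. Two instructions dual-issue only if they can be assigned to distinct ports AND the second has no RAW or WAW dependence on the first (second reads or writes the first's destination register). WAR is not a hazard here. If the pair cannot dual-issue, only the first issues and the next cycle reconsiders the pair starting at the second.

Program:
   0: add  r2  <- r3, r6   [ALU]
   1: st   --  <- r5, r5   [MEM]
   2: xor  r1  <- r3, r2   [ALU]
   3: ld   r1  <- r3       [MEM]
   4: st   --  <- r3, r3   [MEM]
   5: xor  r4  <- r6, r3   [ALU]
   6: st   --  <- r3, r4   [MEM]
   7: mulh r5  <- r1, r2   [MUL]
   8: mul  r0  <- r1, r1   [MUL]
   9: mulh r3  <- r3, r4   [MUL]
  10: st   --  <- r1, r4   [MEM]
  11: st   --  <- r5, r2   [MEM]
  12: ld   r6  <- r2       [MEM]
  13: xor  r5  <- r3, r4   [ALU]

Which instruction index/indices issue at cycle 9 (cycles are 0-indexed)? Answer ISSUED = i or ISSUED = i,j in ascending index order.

ISSUED = 11

0. add/st @i0/i1  | pair
1. xor @i2  | WAW r1
2. ld @i3  | no-port MEM/MEM
3. st/xor @i4/i5  | pair
4. st @i6  | no-port MEM/MUL
5. mulh @i7  | no-port MUL/MUL
6. mul @i8  | no-port MUL/MUL
7. mulh @i9  | no-port MUL/MEM
8. st @i10  | no-port MEM/MEM
9. st @i11  | no-port MEM/MEM
10. ld/xor @i12/i13  | pair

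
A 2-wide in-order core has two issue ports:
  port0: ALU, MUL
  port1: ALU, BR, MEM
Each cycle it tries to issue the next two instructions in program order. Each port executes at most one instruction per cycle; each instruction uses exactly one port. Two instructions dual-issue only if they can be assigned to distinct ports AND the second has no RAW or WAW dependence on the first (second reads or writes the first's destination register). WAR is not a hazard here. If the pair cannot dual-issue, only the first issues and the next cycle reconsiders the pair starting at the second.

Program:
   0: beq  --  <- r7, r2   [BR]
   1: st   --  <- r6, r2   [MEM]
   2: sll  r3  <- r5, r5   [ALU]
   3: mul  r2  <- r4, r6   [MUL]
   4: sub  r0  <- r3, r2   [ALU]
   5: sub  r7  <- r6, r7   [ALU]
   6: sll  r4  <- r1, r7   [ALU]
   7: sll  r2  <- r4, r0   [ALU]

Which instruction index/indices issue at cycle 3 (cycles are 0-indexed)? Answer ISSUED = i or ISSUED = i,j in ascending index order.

#0 head=0: beq i0 no-port BR/MEM
#1 head=1: st;sll i1/i2 pair
#2 head=3: mul i3 RAW r2
#3 head=4: sub;sub i4/i5 pair
#4 head=6: sll i6 RAW r4
#5 head=7: sll i7 tail

ISSUED = 4,5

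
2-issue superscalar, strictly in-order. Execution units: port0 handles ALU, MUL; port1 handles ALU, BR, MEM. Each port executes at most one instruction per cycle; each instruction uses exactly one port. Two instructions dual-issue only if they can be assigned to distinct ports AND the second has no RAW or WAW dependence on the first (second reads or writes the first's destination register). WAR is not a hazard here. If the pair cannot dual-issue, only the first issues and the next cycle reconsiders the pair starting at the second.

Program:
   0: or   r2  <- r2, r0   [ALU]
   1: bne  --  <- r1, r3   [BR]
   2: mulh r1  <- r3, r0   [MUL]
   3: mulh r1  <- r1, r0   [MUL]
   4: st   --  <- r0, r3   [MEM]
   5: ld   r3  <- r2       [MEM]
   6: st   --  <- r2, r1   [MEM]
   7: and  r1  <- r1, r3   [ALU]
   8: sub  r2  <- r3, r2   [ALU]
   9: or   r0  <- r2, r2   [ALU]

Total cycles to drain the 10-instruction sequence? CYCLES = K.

CYCLES = 7

c0: i0+i1 or.ALU bne.BR  2-wide
c1: i2 mulh.MUL  no-port MUL/MUL
c2: i3+i4 mulh.MUL st.MEM  2-wide
c3: i5 ld.MEM  no-port MEM/MEM
c4: i6+i7 st.MEM and.ALU  2-wide
c5: i8 sub.ALU  RAW r2
c6: i9 or.ALU  tail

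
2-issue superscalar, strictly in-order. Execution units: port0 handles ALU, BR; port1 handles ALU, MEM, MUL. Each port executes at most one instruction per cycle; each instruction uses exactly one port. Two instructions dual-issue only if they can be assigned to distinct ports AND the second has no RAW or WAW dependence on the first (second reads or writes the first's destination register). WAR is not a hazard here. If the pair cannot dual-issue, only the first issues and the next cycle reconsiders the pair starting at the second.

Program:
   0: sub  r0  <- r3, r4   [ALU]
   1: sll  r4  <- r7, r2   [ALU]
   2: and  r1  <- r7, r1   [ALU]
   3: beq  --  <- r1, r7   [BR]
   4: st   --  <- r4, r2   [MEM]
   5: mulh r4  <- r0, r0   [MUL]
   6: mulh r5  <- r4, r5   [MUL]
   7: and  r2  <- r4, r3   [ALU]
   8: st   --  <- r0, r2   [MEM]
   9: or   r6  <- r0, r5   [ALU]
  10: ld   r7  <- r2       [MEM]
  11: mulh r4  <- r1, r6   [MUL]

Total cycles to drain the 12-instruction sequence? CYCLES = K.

  cy0 -> i0+i1 (sub/sll) dual
  cy1 -> i2 (and) RAW r1
  cy2 -> i3+i4 (beq/st) dual
  cy3 -> i5 (mulh) no-port MUL/MUL
  cy4 -> i6+i7 (mulh/and) dual
  cy5 -> i8+i9 (st/or) dual
  cy6 -> i10 (ld) no-port MEM/MUL
  cy7 -> i11 (mulh) tail

CYCLES = 8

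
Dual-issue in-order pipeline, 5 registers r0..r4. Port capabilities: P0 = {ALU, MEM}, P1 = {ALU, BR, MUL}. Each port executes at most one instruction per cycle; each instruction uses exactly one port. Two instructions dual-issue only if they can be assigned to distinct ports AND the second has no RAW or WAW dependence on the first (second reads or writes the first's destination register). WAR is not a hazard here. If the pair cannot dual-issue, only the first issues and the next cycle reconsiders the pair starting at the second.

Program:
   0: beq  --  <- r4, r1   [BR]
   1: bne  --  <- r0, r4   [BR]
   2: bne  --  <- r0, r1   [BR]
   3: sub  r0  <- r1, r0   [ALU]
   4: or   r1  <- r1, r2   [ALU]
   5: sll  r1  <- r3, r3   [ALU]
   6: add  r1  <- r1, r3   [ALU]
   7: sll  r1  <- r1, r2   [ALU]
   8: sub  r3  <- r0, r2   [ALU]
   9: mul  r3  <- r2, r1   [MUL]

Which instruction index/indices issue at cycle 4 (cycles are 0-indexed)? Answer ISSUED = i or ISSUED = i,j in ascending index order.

ISSUED = 5

c0: i0 beq  no-port BR/BR
c1: i1 bne  no-port BR/BR
c2: i2+i3 bne;sub  2-wide
c3: i4 or  WAW r1
c4: i5 sll  RAW+WAW r1
c5: i6 add  RAW+WAW r1
c6: i7+i8 sll;sub  2-wide
c7: i9 mul  tail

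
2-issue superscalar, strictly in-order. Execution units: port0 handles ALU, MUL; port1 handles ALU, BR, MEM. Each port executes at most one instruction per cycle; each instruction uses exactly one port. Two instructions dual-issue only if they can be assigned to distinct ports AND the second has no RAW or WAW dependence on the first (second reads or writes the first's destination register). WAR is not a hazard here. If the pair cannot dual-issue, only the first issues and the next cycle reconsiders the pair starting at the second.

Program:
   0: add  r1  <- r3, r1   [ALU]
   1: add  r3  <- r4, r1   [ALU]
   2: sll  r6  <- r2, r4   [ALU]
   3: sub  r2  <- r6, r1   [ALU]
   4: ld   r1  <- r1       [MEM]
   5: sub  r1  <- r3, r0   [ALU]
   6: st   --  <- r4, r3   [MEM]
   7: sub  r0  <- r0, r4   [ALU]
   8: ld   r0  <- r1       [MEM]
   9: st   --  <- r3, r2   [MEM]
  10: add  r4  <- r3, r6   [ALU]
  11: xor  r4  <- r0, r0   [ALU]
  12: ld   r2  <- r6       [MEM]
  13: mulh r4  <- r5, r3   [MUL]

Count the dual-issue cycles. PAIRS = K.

PAIRS = 5

c0: i0 add  RAW r1
c1: i1/i2 add sll  2-wide
c2: i3/i4 sub ld  2-wide
c3: i5/i6 sub st  2-wide
c4: i7 sub  WAW r0
c5: i8 ld  no-port MEM/MEM
c6: i9/i10 st add  2-wide
c7: i11/i12 xor ld  2-wide
c8: i13 mulh  tail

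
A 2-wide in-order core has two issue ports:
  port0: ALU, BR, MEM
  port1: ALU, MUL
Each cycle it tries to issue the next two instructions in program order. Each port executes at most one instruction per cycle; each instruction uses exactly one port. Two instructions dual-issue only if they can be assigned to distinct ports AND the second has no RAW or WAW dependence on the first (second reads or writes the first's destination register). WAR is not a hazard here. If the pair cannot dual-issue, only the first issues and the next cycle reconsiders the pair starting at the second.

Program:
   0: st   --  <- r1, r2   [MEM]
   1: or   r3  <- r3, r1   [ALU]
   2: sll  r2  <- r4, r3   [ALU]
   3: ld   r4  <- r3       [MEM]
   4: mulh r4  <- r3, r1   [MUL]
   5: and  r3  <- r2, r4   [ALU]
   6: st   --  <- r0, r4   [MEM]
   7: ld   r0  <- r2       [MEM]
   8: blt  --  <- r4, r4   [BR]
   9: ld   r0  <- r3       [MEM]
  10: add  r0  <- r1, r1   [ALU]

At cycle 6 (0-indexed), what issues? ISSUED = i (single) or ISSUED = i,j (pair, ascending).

ISSUED = 9

[0] i0+i1  st/or  -- dual
[1] i2+i3  sll/ld  -- dual
[2] i4  mulh  -- RAW r4
[3] i5+i6  and/st  -- dual
[4] i7  ld  -- no-port MEM/BR
[5] i8  blt  -- no-port BR/MEM
[6] i9  ld  -- WAW r0
[7] i10  add  -- tail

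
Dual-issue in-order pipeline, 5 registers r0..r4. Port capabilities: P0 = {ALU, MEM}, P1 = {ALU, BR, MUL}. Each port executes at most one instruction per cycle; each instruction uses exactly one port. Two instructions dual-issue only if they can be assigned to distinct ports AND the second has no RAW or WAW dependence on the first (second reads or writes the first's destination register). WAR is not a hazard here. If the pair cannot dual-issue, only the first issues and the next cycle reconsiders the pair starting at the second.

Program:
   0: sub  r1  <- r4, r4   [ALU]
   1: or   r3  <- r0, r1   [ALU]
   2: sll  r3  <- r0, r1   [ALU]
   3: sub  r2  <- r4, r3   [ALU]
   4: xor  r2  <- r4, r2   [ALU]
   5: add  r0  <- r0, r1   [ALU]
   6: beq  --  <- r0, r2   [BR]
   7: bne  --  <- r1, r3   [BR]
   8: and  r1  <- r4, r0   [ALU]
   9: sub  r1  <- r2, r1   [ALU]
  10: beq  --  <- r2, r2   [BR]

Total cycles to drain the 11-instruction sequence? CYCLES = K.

CYCLES = 8

[0] i0  sub.ALU  -- RAW r1
[1] i1  or.ALU  -- WAW r3
[2] i2  sll.ALU  -- RAW r3
[3] i3  sub.ALU  -- RAW+WAW r2
[4] i4,i5  xor.ALU;add.ALU  -- 2-wide
[5] i6  beq.BR  -- no-port BR/BR
[6] i7,i8  bne.BR;and.ALU  -- 2-wide
[7] i9,i10  sub.ALU;beq.BR  -- 2-wide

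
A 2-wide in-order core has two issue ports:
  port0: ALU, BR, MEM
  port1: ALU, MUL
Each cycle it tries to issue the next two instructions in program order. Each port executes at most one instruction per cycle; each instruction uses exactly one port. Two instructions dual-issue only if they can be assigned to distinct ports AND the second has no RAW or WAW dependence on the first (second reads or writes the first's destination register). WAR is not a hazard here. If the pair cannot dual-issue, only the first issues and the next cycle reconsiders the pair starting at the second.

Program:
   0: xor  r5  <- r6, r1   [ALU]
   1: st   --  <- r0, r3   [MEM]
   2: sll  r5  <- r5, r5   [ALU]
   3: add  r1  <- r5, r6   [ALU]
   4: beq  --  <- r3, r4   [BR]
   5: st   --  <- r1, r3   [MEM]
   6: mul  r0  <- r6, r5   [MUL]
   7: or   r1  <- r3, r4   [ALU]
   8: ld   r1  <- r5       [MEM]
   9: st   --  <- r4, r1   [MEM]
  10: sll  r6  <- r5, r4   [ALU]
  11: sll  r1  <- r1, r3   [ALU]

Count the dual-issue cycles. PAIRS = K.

[0] i0/i1  xor.ALU;st.MEM  -- pair
[1] i2  sll.ALU  -- RAW r5
[2] i3/i4  add.ALU;beq.BR  -- pair
[3] i5/i6  st.MEM;mul.MUL  -- pair
[4] i7  or.ALU  -- WAW r1
[5] i8  ld.MEM  -- no-port MEM/MEM
[6] i9/i10  st.MEM;sll.ALU  -- pair
[7] i11  sll.ALU  -- tail

PAIRS = 4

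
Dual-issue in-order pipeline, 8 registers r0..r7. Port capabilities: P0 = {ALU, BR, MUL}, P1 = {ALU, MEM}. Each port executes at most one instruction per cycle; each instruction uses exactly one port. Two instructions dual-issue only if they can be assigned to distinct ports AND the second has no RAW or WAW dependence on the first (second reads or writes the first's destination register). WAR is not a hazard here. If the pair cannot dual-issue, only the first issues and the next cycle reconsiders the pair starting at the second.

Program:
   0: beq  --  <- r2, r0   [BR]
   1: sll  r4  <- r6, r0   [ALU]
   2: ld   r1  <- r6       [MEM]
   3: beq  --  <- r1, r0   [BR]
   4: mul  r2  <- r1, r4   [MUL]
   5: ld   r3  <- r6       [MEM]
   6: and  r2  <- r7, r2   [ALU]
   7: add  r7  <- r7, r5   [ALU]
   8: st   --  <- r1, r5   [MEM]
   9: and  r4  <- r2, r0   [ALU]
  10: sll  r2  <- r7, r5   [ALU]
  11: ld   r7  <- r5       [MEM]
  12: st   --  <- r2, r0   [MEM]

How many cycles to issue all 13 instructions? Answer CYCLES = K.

CYCLES = 8

c0: i0&i1 beq+sll  2-wide
c1: i2 ld  RAW r1
c2: i3 beq  no-port BR/MUL
c3: i4&i5 mul+ld  2-wide
c4: i6&i7 and+add  2-wide
c5: i8&i9 st+and  2-wide
c6: i10&i11 sll+ld  2-wide
c7: i12 st  tail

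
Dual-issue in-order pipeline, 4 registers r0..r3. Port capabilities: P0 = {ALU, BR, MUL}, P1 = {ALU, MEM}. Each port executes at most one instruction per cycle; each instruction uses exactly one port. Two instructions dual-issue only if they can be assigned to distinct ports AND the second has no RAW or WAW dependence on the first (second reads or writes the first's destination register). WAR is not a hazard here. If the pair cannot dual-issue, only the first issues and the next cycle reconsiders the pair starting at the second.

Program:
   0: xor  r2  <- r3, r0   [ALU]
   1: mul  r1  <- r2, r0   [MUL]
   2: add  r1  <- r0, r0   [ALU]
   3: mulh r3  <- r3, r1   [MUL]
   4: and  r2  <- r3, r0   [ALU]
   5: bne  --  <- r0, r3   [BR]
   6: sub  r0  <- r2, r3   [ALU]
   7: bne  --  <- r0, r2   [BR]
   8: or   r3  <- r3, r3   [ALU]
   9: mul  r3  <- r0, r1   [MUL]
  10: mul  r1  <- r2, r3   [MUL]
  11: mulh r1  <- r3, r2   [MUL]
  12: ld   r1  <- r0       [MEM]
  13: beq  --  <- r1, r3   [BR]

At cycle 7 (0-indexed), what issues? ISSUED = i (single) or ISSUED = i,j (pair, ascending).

[0] i0  xor  -- RAW r2
[1] i1  mul  -- WAW r1
[2] i2  add  -- RAW r1
[3] i3  mulh  -- RAW r3
[4] i4,i5  and+bne  -- 2-wide
[5] i6  sub  -- RAW r0
[6] i7,i8  bne+or  -- 2-wide
[7] i9  mul  -- no-port MUL/MUL
[8] i10  mul  -- no-port MUL/MUL
[9] i11  mulh  -- WAW r1
[10] i12  ld  -- RAW r1
[11] i13  beq  -- tail

ISSUED = 9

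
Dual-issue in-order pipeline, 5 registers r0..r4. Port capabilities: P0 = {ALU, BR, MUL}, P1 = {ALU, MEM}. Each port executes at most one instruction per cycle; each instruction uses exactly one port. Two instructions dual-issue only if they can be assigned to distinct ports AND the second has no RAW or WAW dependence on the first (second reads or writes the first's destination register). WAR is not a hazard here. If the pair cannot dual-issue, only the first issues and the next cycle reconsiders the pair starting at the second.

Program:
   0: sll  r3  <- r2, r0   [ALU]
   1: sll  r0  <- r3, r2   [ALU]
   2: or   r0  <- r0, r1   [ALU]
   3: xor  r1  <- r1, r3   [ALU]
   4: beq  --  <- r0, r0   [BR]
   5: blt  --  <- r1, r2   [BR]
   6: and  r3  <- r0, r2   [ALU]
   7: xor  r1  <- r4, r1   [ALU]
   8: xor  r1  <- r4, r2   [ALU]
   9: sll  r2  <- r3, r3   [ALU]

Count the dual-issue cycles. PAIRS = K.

  cy0 -> i0 (sll.ALU) RAW r3
  cy1 -> i1 (sll.ALU) RAW+WAW r0
  cy2 -> i2,i3 (or.ALU/xor.ALU) pair
  cy3 -> i4 (beq.BR) no-port BR/BR
  cy4 -> i5,i6 (blt.BR/and.ALU) pair
  cy5 -> i7 (xor.ALU) WAW r1
  cy6 -> i8,i9 (xor.ALU/sll.ALU) pair

PAIRS = 3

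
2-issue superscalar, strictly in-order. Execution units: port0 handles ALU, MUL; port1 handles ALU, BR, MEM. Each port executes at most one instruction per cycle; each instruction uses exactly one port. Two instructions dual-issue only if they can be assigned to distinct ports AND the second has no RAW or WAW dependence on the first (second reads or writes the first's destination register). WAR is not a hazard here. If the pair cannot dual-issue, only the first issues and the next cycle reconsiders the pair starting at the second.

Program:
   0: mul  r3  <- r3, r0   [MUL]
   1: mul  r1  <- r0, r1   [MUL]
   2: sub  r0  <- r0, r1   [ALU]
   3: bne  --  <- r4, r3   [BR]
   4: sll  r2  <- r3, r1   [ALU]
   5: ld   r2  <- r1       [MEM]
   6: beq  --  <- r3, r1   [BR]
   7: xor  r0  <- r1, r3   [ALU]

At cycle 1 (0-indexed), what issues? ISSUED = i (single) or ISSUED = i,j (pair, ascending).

0. mul.MUL @i0  | no-port MUL/MUL
1. mul.MUL @i1  | RAW r1
2. sub.ALU;bne.BR @i2,i3  | 2-wide
3. sll.ALU @i4  | WAW r2
4. ld.MEM @i5  | no-port MEM/BR
5. beq.BR;xor.ALU @i6,i7  | 2-wide

ISSUED = 1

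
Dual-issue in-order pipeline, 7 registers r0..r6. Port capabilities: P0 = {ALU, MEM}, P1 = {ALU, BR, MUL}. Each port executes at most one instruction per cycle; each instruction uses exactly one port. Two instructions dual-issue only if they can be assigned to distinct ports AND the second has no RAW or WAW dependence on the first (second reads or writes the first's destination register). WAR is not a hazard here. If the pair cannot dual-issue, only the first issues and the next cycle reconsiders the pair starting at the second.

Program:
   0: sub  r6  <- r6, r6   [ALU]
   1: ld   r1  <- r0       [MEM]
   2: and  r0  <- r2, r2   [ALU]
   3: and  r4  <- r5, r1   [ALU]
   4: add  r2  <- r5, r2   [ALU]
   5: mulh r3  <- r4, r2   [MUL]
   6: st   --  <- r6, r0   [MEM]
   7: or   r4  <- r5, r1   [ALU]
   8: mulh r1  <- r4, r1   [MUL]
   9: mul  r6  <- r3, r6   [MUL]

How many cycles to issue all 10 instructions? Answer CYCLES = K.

CYCLES = 7

c0: i0&i1 sub+ld  pair
c1: i2&i3 and+and  pair
c2: i4 add  RAW r2
c3: i5&i6 mulh+st  pair
c4: i7 or  RAW r4
c5: i8 mulh  no-port MUL/MUL
c6: i9 mul  tail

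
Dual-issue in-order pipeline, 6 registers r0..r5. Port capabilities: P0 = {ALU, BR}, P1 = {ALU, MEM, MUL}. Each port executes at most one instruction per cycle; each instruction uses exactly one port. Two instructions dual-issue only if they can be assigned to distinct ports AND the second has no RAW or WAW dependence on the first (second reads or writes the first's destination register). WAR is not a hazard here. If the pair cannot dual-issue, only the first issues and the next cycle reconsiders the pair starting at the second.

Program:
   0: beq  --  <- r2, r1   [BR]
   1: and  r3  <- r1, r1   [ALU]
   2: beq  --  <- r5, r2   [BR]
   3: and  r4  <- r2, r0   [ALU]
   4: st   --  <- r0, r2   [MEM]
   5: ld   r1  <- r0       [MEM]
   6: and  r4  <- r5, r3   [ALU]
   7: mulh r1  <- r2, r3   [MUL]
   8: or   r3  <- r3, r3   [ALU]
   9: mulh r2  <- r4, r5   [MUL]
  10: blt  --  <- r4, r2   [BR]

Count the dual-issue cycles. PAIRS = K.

t=0 i0&i1:beq.BR+and.ALU ; dual
t=1 i2&i3:beq.BR+and.ALU ; dual
t=2 i4:st.MEM ; no-port MEM/MEM
t=3 i5&i6:ld.MEM+and.ALU ; dual
t=4 i7&i8:mulh.MUL+or.ALU ; dual
t=5 i9:mulh.MUL ; RAW r2
t=6 i10:blt.BR ; tail

PAIRS = 4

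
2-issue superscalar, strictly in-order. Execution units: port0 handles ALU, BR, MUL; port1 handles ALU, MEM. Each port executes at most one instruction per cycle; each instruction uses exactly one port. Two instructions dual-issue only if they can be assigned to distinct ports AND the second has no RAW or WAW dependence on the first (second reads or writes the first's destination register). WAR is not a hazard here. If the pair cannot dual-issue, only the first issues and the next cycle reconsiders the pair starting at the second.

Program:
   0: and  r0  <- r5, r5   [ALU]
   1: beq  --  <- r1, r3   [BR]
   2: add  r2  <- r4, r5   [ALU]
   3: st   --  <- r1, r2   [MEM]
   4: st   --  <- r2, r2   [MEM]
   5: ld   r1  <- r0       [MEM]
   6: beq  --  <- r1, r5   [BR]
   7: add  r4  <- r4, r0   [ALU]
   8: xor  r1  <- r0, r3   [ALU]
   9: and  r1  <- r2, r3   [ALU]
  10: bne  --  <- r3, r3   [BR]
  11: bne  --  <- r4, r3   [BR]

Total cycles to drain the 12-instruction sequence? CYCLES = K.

#0 head=0: and.ALU/beq.BR i0+i1 2-wide
#1 head=2: add.ALU i2 RAW r2
#2 head=3: st.MEM i3 no-port MEM/MEM
#3 head=4: st.MEM i4 no-port MEM/MEM
#4 head=5: ld.MEM i5 RAW r1
#5 head=6: beq.BR/add.ALU i6+i7 2-wide
#6 head=8: xor.ALU i8 WAW r1
#7 head=9: and.ALU/bne.BR i9+i10 2-wide
#8 head=11: bne.BR i11 tail

CYCLES = 9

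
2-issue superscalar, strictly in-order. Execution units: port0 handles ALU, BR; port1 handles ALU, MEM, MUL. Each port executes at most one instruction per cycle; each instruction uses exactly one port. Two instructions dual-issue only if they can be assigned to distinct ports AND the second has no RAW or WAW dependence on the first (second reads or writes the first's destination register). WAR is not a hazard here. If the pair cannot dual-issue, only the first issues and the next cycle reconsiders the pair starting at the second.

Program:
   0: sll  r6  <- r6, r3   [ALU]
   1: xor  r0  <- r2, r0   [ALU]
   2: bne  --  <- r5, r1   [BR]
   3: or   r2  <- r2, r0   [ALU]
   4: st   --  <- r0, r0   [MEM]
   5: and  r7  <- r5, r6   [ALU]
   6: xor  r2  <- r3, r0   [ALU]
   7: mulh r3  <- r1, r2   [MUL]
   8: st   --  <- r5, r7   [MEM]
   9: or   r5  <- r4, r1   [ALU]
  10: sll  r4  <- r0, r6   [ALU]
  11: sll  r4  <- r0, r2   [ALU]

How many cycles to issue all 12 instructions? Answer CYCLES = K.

#0 head=0: sll;xor i0+i1 pair
#1 head=2: bne;or i2+i3 pair
#2 head=4: st;and i4+i5 pair
#3 head=6: xor i6 RAW r2
#4 head=7: mulh i7 no-port MUL/MEM
#5 head=8: st;or i8+i9 pair
#6 head=10: sll i10 WAW r4
#7 head=11: sll i11 tail

CYCLES = 8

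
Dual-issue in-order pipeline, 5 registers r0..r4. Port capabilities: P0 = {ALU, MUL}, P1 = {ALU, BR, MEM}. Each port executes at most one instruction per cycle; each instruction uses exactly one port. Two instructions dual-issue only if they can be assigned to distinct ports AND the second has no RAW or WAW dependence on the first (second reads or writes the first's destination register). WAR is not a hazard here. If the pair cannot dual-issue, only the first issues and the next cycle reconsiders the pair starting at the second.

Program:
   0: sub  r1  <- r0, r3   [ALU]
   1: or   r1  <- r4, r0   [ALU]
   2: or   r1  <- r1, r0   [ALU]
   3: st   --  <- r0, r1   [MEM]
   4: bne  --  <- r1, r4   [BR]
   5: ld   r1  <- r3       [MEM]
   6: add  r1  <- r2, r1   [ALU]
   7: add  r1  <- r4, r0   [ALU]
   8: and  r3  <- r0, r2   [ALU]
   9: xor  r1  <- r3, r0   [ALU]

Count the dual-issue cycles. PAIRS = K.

PAIRS = 1

  cy0 -> i0 (sub.ALU) WAW r1
  cy1 -> i1 (or.ALU) RAW+WAW r1
  cy2 -> i2 (or.ALU) RAW r1
  cy3 -> i3 (st.MEM) no-port MEM/BR
  cy4 -> i4 (bne.BR) no-port BR/MEM
  cy5 -> i5 (ld.MEM) RAW+WAW r1
  cy6 -> i6 (add.ALU) WAW r1
  cy7 -> i7+i8 (add.ALU+and.ALU) pair
  cy8 -> i9 (xor.ALU) tail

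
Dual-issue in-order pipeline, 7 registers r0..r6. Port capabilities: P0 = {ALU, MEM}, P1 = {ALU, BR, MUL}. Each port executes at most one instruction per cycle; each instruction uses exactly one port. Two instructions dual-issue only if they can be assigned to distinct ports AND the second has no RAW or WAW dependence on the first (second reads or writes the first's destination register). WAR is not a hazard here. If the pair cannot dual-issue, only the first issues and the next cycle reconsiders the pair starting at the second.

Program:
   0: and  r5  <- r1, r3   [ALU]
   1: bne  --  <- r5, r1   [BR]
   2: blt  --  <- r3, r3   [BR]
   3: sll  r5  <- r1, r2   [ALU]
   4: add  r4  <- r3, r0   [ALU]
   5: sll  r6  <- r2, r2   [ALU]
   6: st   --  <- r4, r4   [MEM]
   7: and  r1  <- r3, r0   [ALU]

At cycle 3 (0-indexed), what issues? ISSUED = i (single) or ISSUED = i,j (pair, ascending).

ISSUED = 4,5

t=0 i0:and ; RAW r5
t=1 i1:bne ; no-port BR/BR
t=2 i2/i3:blt;sll ; 2-wide
t=3 i4/i5:add;sll ; 2-wide
t=4 i6/i7:st;and ; 2-wide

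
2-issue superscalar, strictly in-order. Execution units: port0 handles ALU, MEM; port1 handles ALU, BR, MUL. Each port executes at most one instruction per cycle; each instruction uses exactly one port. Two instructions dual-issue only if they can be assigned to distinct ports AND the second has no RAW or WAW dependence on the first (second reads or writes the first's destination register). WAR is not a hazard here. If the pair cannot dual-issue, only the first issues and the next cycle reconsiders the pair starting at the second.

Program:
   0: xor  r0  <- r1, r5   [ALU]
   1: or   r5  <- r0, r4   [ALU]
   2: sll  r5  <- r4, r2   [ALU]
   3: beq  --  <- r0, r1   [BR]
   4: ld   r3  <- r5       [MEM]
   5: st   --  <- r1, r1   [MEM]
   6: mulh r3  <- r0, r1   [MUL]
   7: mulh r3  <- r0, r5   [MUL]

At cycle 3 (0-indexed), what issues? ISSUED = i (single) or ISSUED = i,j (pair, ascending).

ISSUED = 4

#0 head=0: xor i0 RAW r0
#1 head=1: or i1 WAW r5
#2 head=2: sll;beq i2+i3 2-wide
#3 head=4: ld i4 no-port MEM/MEM
#4 head=5: st;mulh i5+i6 2-wide
#5 head=7: mulh i7 tail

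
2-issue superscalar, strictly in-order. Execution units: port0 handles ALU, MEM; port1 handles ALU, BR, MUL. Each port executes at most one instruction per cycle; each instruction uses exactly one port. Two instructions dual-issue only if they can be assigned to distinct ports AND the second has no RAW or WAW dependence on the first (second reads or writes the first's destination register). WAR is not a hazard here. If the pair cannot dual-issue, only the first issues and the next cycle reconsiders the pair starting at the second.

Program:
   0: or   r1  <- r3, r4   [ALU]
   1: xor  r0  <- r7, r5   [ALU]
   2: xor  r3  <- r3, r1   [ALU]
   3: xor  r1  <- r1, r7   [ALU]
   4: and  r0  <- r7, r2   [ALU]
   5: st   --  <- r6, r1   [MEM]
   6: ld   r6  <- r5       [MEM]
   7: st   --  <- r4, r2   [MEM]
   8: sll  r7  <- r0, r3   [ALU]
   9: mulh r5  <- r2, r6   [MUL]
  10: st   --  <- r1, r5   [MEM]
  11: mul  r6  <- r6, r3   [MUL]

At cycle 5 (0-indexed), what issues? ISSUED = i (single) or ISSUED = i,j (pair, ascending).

#0 head=0: or;xor i0&i1 pair
#1 head=2: xor;xor i2&i3 pair
#2 head=4: and;st i4&i5 pair
#3 head=6: ld i6 no-port MEM/MEM
#4 head=7: st;sll i7&i8 pair
#5 head=9: mulh i9 RAW r5
#6 head=10: st;mul i10&i11 pair

ISSUED = 9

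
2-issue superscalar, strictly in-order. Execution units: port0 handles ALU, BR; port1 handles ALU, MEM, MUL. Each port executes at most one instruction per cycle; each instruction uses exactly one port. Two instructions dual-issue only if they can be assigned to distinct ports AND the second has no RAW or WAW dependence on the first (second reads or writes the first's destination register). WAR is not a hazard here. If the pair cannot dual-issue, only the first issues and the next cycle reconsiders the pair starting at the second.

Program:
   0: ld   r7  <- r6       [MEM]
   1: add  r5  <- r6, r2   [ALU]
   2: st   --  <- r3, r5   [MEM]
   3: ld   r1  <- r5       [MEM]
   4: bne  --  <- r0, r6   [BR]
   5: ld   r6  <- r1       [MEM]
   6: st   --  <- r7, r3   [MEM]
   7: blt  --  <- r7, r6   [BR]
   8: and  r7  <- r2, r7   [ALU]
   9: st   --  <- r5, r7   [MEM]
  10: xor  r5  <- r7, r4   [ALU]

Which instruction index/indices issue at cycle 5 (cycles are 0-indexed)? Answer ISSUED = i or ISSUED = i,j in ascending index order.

t=0 i0+i1:ld.MEM add.ALU ; pair
t=1 i2:st.MEM ; no-port MEM/MEM
t=2 i3+i4:ld.MEM bne.BR ; pair
t=3 i5:ld.MEM ; no-port MEM/MEM
t=4 i6+i7:st.MEM blt.BR ; pair
t=5 i8:and.ALU ; RAW r7
t=6 i9+i10:st.MEM xor.ALU ; pair

ISSUED = 8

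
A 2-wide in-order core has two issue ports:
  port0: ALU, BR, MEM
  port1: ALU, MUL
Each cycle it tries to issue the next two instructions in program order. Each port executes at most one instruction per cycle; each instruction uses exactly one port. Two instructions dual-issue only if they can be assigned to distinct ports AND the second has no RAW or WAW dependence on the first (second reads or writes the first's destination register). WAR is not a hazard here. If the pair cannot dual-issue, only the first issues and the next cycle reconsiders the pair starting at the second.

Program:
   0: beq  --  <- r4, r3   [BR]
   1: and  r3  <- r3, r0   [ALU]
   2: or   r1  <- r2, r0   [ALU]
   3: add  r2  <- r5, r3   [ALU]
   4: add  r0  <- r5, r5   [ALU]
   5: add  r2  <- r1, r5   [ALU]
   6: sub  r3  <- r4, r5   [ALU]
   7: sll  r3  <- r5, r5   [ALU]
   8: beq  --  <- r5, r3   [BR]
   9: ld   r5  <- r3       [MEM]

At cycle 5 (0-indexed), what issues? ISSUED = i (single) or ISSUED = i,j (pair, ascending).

[0] i0,i1  beq+and  -- 2-wide
[1] i2,i3  or+add  -- 2-wide
[2] i4,i5  add+add  -- 2-wide
[3] i6  sub  -- WAW r3
[4] i7  sll  -- RAW r3
[5] i8  beq  -- no-port BR/MEM
[6] i9  ld  -- tail

ISSUED = 8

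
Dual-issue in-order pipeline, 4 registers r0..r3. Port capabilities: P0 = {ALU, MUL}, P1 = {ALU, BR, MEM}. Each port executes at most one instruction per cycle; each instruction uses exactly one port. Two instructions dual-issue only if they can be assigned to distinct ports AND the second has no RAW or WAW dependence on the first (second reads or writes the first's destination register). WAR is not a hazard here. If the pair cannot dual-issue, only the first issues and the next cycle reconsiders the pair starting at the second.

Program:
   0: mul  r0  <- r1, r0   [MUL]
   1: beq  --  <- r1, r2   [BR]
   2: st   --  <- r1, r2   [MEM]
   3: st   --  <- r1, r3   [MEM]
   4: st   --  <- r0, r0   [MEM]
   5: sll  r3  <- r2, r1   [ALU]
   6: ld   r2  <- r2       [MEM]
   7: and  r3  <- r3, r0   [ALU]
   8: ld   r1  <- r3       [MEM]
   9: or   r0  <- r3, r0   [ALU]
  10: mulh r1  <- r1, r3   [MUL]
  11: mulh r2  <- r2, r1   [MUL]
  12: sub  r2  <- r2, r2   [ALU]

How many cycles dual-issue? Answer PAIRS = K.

PAIRS = 4

c0: i0/i1 mul.MUL beq.BR  pair
c1: i2 st.MEM  no-port MEM/MEM
c2: i3 st.MEM  no-port MEM/MEM
c3: i4/i5 st.MEM sll.ALU  pair
c4: i6/i7 ld.MEM and.ALU  pair
c5: i8/i9 ld.MEM or.ALU  pair
c6: i10 mulh.MUL  no-port MUL/MUL
c7: i11 mulh.MUL  RAW+WAW r2
c8: i12 sub.ALU  tail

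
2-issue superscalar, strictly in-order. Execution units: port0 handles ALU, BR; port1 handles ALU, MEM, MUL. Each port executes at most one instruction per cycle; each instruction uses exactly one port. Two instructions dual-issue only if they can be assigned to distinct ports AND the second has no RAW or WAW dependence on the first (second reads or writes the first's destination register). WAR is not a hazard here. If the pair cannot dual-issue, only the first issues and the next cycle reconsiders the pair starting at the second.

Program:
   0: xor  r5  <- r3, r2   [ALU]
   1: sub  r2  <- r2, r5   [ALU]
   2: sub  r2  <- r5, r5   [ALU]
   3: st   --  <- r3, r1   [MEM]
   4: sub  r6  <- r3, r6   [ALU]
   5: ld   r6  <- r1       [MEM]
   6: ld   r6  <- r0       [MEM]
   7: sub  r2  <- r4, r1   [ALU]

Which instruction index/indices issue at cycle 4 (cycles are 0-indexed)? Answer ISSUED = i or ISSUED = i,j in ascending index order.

ISSUED = 5

0. xor @i0  | RAW r5
1. sub @i1  | WAW r2
2. sub;st @i2/i3  | 2-wide
3. sub @i4  | WAW r6
4. ld @i5  | no-port MEM/MEM
5. ld;sub @i6/i7  | 2-wide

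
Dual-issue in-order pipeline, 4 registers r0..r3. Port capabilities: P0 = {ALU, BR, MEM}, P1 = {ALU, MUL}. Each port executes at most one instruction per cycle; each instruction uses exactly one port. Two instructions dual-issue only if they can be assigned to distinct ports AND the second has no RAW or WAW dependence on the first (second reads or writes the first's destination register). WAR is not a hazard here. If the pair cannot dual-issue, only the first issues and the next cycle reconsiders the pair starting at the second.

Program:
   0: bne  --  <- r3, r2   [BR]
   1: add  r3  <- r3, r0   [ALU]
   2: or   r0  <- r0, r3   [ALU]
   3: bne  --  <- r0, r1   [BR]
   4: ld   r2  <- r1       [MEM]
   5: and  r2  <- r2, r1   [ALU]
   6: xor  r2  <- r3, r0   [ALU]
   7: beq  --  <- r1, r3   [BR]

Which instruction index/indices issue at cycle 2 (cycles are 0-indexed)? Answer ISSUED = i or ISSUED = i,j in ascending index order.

ISSUED = 3

c0: i0+i1 bne.BR+add.ALU  dual
c1: i2 or.ALU  RAW r0
c2: i3 bne.BR  no-port BR/MEM
c3: i4 ld.MEM  RAW+WAW r2
c4: i5 and.ALU  WAW r2
c5: i6+i7 xor.ALU+beq.BR  dual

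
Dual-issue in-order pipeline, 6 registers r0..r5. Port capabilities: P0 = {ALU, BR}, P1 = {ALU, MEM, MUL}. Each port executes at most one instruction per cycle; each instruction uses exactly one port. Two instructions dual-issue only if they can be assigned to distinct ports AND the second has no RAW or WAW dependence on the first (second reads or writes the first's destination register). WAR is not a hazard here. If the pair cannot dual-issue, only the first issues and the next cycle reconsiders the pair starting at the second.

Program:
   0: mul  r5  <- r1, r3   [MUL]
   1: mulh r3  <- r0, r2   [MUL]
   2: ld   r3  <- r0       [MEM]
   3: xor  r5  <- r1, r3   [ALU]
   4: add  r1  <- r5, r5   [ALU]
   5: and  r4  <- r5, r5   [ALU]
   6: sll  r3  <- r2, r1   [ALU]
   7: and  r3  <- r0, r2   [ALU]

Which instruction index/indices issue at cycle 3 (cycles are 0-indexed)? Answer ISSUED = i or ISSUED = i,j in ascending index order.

  cy0 -> i0 (mul.MUL) no-port MUL/MUL
  cy1 -> i1 (mulh.MUL) no-port MUL/MEM
  cy2 -> i2 (ld.MEM) RAW r3
  cy3 -> i3 (xor.ALU) RAW r5
  cy4 -> i4+i5 (add.ALU and.ALU) 2-wide
  cy5 -> i6 (sll.ALU) WAW r3
  cy6 -> i7 (and.ALU) tail

ISSUED = 3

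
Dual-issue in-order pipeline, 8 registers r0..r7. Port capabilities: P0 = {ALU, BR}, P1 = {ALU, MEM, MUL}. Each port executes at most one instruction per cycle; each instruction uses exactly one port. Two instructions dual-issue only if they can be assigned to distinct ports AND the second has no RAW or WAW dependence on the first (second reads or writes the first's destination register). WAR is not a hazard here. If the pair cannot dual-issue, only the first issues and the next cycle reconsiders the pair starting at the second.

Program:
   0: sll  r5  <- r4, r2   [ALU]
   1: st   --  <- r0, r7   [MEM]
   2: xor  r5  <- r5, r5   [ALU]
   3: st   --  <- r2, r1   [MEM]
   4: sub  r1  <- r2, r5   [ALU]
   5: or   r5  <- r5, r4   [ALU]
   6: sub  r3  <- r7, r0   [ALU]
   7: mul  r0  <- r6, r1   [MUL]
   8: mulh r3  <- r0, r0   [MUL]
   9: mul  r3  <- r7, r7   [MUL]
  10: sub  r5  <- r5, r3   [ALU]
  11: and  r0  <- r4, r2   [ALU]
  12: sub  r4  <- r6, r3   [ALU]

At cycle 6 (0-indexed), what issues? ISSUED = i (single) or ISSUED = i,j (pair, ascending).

t=0 i0+i1:sll;st ; pair
t=1 i2+i3:xor;st ; pair
t=2 i4+i5:sub;or ; pair
t=3 i6+i7:sub;mul ; pair
t=4 i8:mulh ; no-port MUL/MUL
t=5 i9:mul ; RAW r3
t=6 i10+i11:sub;and ; pair
t=7 i12:sub ; tail

ISSUED = 10,11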